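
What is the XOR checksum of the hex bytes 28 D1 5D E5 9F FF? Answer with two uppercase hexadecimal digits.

21

XOR the bytes together:
  start with 0x28
  0x28 ⊕ 0xD1 = 0xF9
  0xF9 ⊕ 0x5D = 0xA4
  0xA4 ⊕ 0xE5 = 0x41
  0x41 ⊕ 0x9F = 0xDE
  0xDE ⊕ 0xFF = 0x21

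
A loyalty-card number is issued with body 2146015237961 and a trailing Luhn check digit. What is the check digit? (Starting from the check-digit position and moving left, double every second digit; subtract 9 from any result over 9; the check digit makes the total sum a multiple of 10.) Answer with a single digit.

7

Partial digits right→left: 1 6 9 7 3 2 5 1 0 6 4 1 2
Double every second digit counting from the check-digit position (so the 1st, 3rd, 5th, ... of the partial from the right).
  doubled (with −9 where >9): 2 9 6 1 0 8 4 → sum 30
  kept as-is: 6 7 2 1 6 1 → sum 23
Total = 30 + 23 = 53.
Check digit = (10 − (53 mod 10)) mod 10 = 7.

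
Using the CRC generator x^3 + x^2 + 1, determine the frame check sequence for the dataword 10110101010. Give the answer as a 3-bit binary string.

Append 3 zeros: 10110101010000. Divide by 1101 (XOR where the leading bit is 1):
  pos 0: 1011 XOR 1101 = 0110
  pos 1: 1100 XOR 1101 = 0001
  pos 4: 1101 XOR 1101 = 0000
  pos 9: 1000 XOR 1101 = 0101
  pos 10: 1010 XOR 1101 = 0111
Remainder (last 3 bits) = 111. This is the CRC / FCS.

111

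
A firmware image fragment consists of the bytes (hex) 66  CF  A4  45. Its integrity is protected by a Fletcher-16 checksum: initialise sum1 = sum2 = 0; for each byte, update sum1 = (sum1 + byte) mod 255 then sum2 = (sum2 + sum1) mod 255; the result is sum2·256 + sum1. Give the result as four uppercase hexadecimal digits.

9720

Running sums (mod 255):
  after byte 0 (66): sum1=102, sum2=102
  after byte 1 (CF): sum1=54, sum2=156
  after byte 2 (A4): sum1=218, sum2=119
  after byte 3 (45): sum1=32, sum2=151
Checksum = sum2·256 + sum1 = 151·256 + 32 = 38688 = 0x9720.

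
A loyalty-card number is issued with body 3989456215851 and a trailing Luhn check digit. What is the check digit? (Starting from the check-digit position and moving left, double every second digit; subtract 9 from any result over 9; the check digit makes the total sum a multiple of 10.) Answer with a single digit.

0

Partial digits right→left: 1 5 8 5 1 2 6 5 4 9 8 9 3
Double every second digit counting from the check-digit position (so the 1st, 3rd, 5th, ... of the partial from the right).
  doubled (with −9 where >9): 2 7 2 3 8 7 6 → sum 35
  kept as-is: 5 5 2 5 9 9 → sum 35
Total = 35 + 35 = 70.
Check digit = (10 − (70 mod 10)) mod 10 = 0.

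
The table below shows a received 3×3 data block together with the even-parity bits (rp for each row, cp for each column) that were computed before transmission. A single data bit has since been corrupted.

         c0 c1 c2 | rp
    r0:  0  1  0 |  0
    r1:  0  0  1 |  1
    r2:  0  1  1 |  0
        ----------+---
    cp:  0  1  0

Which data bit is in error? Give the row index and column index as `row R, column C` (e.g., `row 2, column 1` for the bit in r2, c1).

Recompute each row's even parity and compare to rp:
  r0: data parity 1, sent rp 0 → mismatch
  r1: data parity 1, sent rp 1 → ok
  r2: data parity 0, sent rp 0 → ok
Recompute each column's even parity and compare to cp:
  c0: data parity 0, sent cp 0 → ok
  c1: data parity 0, sent cp 1 → mismatch
  c2: data parity 0, sent cp 0 → ok
Exactly one row (r0) and one column (c1) fail → the flipped bit is at their intersection.

row 0, column 1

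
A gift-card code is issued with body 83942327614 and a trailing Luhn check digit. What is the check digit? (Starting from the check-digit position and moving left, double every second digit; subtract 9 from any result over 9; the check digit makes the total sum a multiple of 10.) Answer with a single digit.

Partial digits right→left: 4 1 6 7 2 3 2 4 9 3 8
Double every second digit counting from the check-digit position (so the 1st, 3rd, 5th, ... of the partial from the right).
  doubled (with −9 where >9): 8 3 4 4 9 7 → sum 35
  kept as-is: 1 7 3 4 3 → sum 18
Total = 35 + 18 = 53.
Check digit = (10 − (53 mod 10)) mod 10 = 7.

7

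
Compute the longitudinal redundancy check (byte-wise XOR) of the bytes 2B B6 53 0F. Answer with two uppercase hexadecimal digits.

C1

XOR the bytes together:
  start with 0x2B
  0x2B ⊕ 0xB6 = 0x9D
  0x9D ⊕ 0x53 = 0xCE
  0xCE ⊕ 0x0F = 0xC1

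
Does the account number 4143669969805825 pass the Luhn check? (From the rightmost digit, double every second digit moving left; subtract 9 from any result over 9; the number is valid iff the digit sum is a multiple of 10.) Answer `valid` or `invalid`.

invalid

From the right, keep odd positions and double even positions (subtract 9 from any doubled value over 9):
  doubled (positions 2,4,...): 4 1 7 3 9 3 8 8 → sum 43
  kept (positions 1,3,...): 5 8 0 9 9 6 3 1 → sum 41
Total = 84.
84 mod 10 = 4, so the number is invalid.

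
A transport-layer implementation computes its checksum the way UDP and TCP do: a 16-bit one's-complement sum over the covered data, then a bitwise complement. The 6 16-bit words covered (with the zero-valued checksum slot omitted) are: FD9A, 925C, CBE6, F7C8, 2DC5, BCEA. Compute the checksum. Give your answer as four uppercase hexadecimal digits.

C1A8

One's-complement addition (fold any carry out of bit 15 back into bit 0):
  0xFD9A + 0x925C = 0x18FF6 → wrap carry → 0x8FF7
  0x8FF7 + 0xCBE6 = 0x15BDD → wrap carry → 0x5BDE
  0x5BDE + 0xF7C8 = 0x153A6 → wrap carry → 0x53A7
  0x53A7 + 0x2DC5 = 0x0816C
  0x816C + 0xBCEA = 0x13E56 → wrap carry → 0x3E57
One's-complement sum = 0x3E57.
Checksum = ~0x3E57 & 0xFFFF = 0xC1A8.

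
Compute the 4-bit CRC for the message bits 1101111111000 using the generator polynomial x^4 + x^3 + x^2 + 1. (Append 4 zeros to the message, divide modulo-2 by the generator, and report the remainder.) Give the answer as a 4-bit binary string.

1101

Append 4 zeros: 11011111110000000. Divide by 11101 (XOR where the leading bit is 1):
  pos 0: 11011 XOR 11101 = 00110
  pos 2: 11011 XOR 11101 = 00110
  pos 4: 11011 XOR 11101 = 00110
  pos 6: 11010 XOR 11101 = 00111
  pos 8: 11100 XOR 11101 = 00001
  pos 12: 10000 XOR 11101 = 01101
Remainder (last 4 bits) = 1101. This is the CRC / FCS.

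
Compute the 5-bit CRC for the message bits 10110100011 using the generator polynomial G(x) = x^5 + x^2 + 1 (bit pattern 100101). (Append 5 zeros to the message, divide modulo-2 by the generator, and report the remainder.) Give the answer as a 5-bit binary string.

10011

Append 5 zeros: 1011010001100000. Divide by 100101 (XOR where the leading bit is 1):
  pos 0: 101101 XOR 100101 = 001000
  pos 2: 100000 XOR 100101 = 000101
  pos 5: 101011 XOR 100101 = 001110
  pos 7: 111000 XOR 100101 = 011101
  pos 8: 111010 XOR 100101 = 011111
  pos 9: 111110 XOR 100101 = 011011
  pos 10: 110110 XOR 100101 = 010011
Remainder (last 5 bits) = 10011. This is the CRC / FCS.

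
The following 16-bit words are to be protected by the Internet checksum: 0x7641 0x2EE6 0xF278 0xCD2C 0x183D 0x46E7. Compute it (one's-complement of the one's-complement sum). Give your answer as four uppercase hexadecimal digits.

3C0E

One's-complement addition (fold any carry out of bit 15 back into bit 0):
  0x7641 + 0x2EE6 = 0x0A527
  0xA527 + 0xF278 = 0x1979F → wrap carry → 0x97A0
  0x97A0 + 0xCD2C = 0x164CC → wrap carry → 0x64CD
  0x64CD + 0x183D = 0x07D0A
  0x7D0A + 0x46E7 = 0x0C3F1
One's-complement sum = 0xC3F1.
Checksum = ~0xC3F1 & 0xFFFF = 0x3C0E.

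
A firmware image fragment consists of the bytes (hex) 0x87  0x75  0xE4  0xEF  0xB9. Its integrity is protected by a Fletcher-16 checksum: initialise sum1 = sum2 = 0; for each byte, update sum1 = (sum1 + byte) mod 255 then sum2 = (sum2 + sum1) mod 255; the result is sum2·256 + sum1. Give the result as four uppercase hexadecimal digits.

Running sums (mod 255):
  after byte 0 (0x87): sum1=135, sum2=135
  after byte 1 (0x75): sum1=252, sum2=132
  after byte 2 (0xE4): sum1=225, sum2=102
  after byte 3 (0xEF): sum1=209, sum2=56
  after byte 4 (0xB9): sum1=139, sum2=195
Checksum = sum2·256 + sum1 = 195·256 + 139 = 50059 = 0xC38B.

C38B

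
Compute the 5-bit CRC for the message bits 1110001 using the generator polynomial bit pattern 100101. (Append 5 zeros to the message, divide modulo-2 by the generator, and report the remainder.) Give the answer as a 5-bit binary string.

Append 5 zeros: 111000100000. Divide by 100101 (XOR where the leading bit is 1):
  pos 0: 111000 XOR 100101 = 011101
  pos 1: 111011 XOR 100101 = 011110
  pos 2: 111100 XOR 100101 = 011001
  pos 3: 110010 XOR 100101 = 010111
  pos 4: 101110 XOR 100101 = 001011
  pos 6: 101100 XOR 100101 = 001001
Remainder (last 5 bits) = 01001. This is the CRC / FCS.

01001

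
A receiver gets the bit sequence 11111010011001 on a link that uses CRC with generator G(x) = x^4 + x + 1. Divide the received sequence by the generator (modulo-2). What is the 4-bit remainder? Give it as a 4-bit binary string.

0000

Modulo-2 division of 11111010011001 by 10011:
  pos 0: 11111 XOR 10011 = 01100
  pos 1: 11000 XOR 10011 = 01011
  pos 2: 10111 XOR 10011 = 00100
  pos 4: 10000 XOR 10011 = 00011
  pos 7: 11110 XOR 10011 = 01101
  pos 8: 11010 XOR 10011 = 01001
  pos 9: 10011 XOR 10011 = 00000
Remainder = 0000 (zero — the frame passes the CRC check).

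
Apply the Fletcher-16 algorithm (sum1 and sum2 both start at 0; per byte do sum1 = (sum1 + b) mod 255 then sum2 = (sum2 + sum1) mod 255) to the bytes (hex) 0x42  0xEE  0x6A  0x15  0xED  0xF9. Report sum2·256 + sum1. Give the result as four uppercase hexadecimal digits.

F698

Running sums (mod 255):
  after byte 0 (0x42): sum1=66, sum2=66
  after byte 1 (0xEE): sum1=49, sum2=115
  after byte 2 (0x6A): sum1=155, sum2=15
  after byte 3 (0x15): sum1=176, sum2=191
  after byte 4 (0xED): sum1=158, sum2=94
  after byte 5 (0xF9): sum1=152, sum2=246
Checksum = sum2·256 + sum1 = 246·256 + 152 = 63128 = 0xF698.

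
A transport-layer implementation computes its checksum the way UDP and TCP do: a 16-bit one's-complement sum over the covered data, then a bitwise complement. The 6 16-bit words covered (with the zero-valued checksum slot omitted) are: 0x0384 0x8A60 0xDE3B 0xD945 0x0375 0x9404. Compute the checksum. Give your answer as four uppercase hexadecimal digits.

2320

One's-complement addition (fold any carry out of bit 15 back into bit 0):
  0x0384 + 0x8A60 = 0x08DE4
  0x8DE4 + 0xDE3B = 0x16C1F → wrap carry → 0x6C20
  0x6C20 + 0xD945 = 0x14565 → wrap carry → 0x4566
  0x4566 + 0x0375 = 0x048DB
  0x48DB + 0x9404 = 0x0DCDF
One's-complement sum = 0xDCDF.
Checksum = ~0xDCDF & 0xFFFF = 0x2320.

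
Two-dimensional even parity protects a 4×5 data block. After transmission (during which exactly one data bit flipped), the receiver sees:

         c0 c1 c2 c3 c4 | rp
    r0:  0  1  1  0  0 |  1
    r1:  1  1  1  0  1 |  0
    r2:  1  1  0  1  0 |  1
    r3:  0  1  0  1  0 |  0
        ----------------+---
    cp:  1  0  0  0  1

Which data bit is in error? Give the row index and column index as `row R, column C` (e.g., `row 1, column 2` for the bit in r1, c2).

row 0, column 0

Recompute each row's even parity and compare to rp:
  r0: data parity 0, sent rp 1 → mismatch
  r1: data parity 0, sent rp 0 → ok
  r2: data parity 1, sent rp 1 → ok
  r3: data parity 0, sent rp 0 → ok
Recompute each column's even parity and compare to cp:
  c0: data parity 0, sent cp 1 → mismatch
  c1: data parity 0, sent cp 0 → ok
  c2: data parity 0, sent cp 0 → ok
  c3: data parity 0, sent cp 0 → ok
  c4: data parity 1, sent cp 1 → ok
Exactly one row (r0) and one column (c0) fail → the flipped bit is at their intersection.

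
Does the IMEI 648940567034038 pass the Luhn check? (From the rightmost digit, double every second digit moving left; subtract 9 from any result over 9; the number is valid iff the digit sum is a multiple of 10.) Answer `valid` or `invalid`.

From the right, keep odd positions and double even positions (subtract 9 from any doubled value over 9):
  doubled (positions 2,4,...): 6 8 0 3 0 9 8 → sum 34
  kept (positions 1,3,...): 8 0 3 7 5 4 8 6 → sum 41
Total = 75.
75 mod 10 = 5, so the number is invalid.

invalid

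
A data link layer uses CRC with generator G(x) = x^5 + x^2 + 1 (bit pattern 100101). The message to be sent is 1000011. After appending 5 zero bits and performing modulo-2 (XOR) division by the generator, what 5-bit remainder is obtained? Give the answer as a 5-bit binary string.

01000

Append 5 zeros: 100001100000. Divide by 100101 (XOR where the leading bit is 1):
  pos 0: 100001 XOR 100101 = 000100
  pos 3: 100100 XOR 100101 = 000001
Remainder (last 5 bits) = 01000. This is the CRC / FCS.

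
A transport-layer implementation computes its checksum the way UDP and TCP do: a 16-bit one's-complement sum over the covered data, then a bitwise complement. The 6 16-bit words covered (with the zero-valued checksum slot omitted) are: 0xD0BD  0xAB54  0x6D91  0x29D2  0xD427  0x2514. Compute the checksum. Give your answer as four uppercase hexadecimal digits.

F34D

One's-complement addition (fold any carry out of bit 15 back into bit 0):
  0xD0BD + 0xAB54 = 0x17C11 → wrap carry → 0x7C12
  0x7C12 + 0x6D91 = 0x0E9A3
  0xE9A3 + 0x29D2 = 0x11375 → wrap carry → 0x1376
  0x1376 + 0xD427 = 0x0E79D
  0xE79D + 0x2514 = 0x10CB1 → wrap carry → 0x0CB2
One's-complement sum = 0x0CB2.
Checksum = ~0x0CB2 & 0xFFFF = 0xF34D.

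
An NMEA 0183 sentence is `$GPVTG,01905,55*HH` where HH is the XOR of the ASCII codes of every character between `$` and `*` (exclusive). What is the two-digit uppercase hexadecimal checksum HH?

6F

XOR the ASCII codes of the payload characters:
  'G' = 0x47 → acc = 0x47
  'P' = 0x50 → acc = 0x17
  'V' = 0x56 → acc = 0x41
  'T' = 0x54 → acc = 0x15
  'G' = 0x47 → acc = 0x52
  ',' = 0x2C → acc = 0x7E
  '0' = 0x30 → acc = 0x4E
  '1' = 0x31 → acc = 0x7F
  '9' = 0x39 → acc = 0x46
  '0' = 0x30 → acc = 0x76
  '5' = 0x35 → acc = 0x43
  ',' = 0x2C → acc = 0x6F
  '5' = 0x35 → acc = 0x5A
  '5' = 0x35 → acc = 0x6F
Checksum = 0x6F.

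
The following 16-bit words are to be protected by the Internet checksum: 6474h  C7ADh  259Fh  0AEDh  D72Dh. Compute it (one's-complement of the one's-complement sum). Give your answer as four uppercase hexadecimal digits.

CC23

One's-complement addition (fold any carry out of bit 15 back into bit 0):
  0x6474 + 0xC7AD = 0x12C21 → wrap carry → 0x2C22
  0x2C22 + 0x259F = 0x051C1
  0x51C1 + 0x0AED = 0x05CAE
  0x5CAE + 0xD72D = 0x133DB → wrap carry → 0x33DC
One's-complement sum = 0x33DC.
Checksum = ~0x33DC & 0xFFFF = 0xCC23.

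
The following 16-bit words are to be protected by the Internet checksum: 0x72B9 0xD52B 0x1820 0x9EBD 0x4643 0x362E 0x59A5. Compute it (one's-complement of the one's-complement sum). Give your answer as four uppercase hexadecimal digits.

2B26

One's-complement addition (fold any carry out of bit 15 back into bit 0):
  0x72B9 + 0xD52B = 0x147E4 → wrap carry → 0x47E5
  0x47E5 + 0x1820 = 0x06005
  0x6005 + 0x9EBD = 0x0FEC2
  0xFEC2 + 0x4643 = 0x14505 → wrap carry → 0x4506
  0x4506 + 0x362E = 0x07B34
  0x7B34 + 0x59A5 = 0x0D4D9
One's-complement sum = 0xD4D9.
Checksum = ~0xD4D9 & 0xFFFF = 0x2B26.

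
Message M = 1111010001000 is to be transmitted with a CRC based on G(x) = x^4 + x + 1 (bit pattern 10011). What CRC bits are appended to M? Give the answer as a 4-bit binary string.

0010

Append 4 zeros: 11110100010000000. Divide by 10011 (XOR where the leading bit is 1):
  pos 0: 11110 XOR 10011 = 01101
  pos 1: 11011 XOR 10011 = 01000
  pos 2: 10000 XOR 10011 = 00011
  pos 5: 11001 XOR 10011 = 01010
  pos 6: 10100 XOR 10011 = 00111
  pos 8: 11100 XOR 10011 = 01111
  pos 9: 11110 XOR 10011 = 01101
  pos 10: 11010 XOR 10011 = 01001
  pos 11: 10010 XOR 10011 = 00001
Remainder (last 4 bits) = 0010. This is the CRC / FCS.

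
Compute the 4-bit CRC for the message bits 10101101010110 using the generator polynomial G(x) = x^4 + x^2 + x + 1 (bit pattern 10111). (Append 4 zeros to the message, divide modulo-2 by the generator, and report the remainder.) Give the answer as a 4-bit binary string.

0000

Append 4 zeros: 101011010101100000. Divide by 10111 (XOR where the leading bit is 1):
  pos 0: 10101 XOR 10111 = 00010
  pos 3: 10101 XOR 10111 = 00010
  pos 6: 10010 XOR 10111 = 00101
  pos 8: 10111 XOR 10111 = 00000
Remainder (last 4 bits) = 0000. This is the CRC / FCS.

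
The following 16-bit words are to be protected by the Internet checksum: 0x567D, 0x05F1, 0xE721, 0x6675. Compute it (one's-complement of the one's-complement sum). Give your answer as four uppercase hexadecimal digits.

One's-complement addition (fold any carry out of bit 15 back into bit 0):
  0x567D + 0x05F1 = 0x05C6E
  0x5C6E + 0xE721 = 0x1438F → wrap carry → 0x4390
  0x4390 + 0x6675 = 0x0AA05
One's-complement sum = 0xAA05.
Checksum = ~0xAA05 & 0xFFFF = 0x55FA.

55FA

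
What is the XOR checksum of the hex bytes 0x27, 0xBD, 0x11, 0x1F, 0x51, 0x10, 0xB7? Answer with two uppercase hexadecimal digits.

62

XOR the bytes together:
  start with 0x27
  0x27 ⊕ 0xBD = 0x9A
  0x9A ⊕ 0x11 = 0x8B
  0x8B ⊕ 0x1F = 0x94
  0x94 ⊕ 0x51 = 0xC5
  0xC5 ⊕ 0x10 = 0xD5
  0xD5 ⊕ 0xB7 = 0x62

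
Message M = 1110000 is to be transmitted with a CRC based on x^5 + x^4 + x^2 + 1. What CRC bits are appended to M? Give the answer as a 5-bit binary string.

10000

Append 5 zeros: 111000000000. Divide by 110101 (XOR where the leading bit is 1):
  pos 0: 111000 XOR 110101 = 001101
  pos 2: 110100 XOR 110101 = 000001
Remainder (last 5 bits) = 10000. This is the CRC / FCS.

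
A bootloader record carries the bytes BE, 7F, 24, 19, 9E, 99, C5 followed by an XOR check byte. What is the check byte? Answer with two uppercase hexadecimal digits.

3E

XOR the bytes together:
  start with 0xBE
  0xBE ⊕ 0x7F = 0xC1
  0xC1 ⊕ 0x24 = 0xE5
  0xE5 ⊕ 0x19 = 0xFC
  0xFC ⊕ 0x9E = 0x62
  0x62 ⊕ 0x99 = 0xFB
  0xFB ⊕ 0xC5 = 0x3E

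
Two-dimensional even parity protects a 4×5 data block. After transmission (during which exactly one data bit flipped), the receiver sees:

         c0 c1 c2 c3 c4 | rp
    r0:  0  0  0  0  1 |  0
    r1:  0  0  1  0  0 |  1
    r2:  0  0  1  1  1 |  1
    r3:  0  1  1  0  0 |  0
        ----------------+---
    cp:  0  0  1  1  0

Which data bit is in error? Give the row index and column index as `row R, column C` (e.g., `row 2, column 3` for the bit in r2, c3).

row 0, column 1

Recompute each row's even parity and compare to rp:
  r0: data parity 1, sent rp 0 → mismatch
  r1: data parity 1, sent rp 1 → ok
  r2: data parity 1, sent rp 1 → ok
  r3: data parity 0, sent rp 0 → ok
Recompute each column's even parity and compare to cp:
  c0: data parity 0, sent cp 0 → ok
  c1: data parity 1, sent cp 0 → mismatch
  c2: data parity 1, sent cp 1 → ok
  c3: data parity 1, sent cp 1 → ok
  c4: data parity 0, sent cp 0 → ok
Exactly one row (r0) and one column (c1) fail → the flipped bit is at their intersection.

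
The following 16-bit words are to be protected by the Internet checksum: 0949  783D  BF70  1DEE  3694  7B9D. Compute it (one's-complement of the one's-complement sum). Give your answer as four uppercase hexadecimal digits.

EEE8

One's-complement addition (fold any carry out of bit 15 back into bit 0):
  0x0949 + 0x783D = 0x08186
  0x8186 + 0xBF70 = 0x140F6 → wrap carry → 0x40F7
  0x40F7 + 0x1DEE = 0x05EE5
  0x5EE5 + 0x3694 = 0x09579
  0x9579 + 0x7B9D = 0x11116 → wrap carry → 0x1117
One's-complement sum = 0x1117.
Checksum = ~0x1117 & 0xFFFF = 0xEEE8.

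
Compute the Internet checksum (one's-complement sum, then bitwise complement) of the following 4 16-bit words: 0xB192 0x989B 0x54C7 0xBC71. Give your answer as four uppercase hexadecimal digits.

A498

One's-complement addition (fold any carry out of bit 15 back into bit 0):
  0xB192 + 0x989B = 0x14A2D → wrap carry → 0x4A2E
  0x4A2E + 0x54C7 = 0x09EF5
  0x9EF5 + 0xBC71 = 0x15B66 → wrap carry → 0x5B67
One's-complement sum = 0x5B67.
Checksum = ~0x5B67 & 0xFFFF = 0xA498.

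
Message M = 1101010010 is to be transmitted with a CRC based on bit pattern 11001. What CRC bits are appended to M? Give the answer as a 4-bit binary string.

Append 4 zeros: 11010100100000. Divide by 11001 (XOR where the leading bit is 1):
  pos 0: 11010 XOR 11001 = 00011
  pos 3: 11100 XOR 11001 = 00101
  pos 5: 10110 XOR 11001 = 01111
  pos 6: 11110 XOR 11001 = 00111
  pos 8: 11100 XOR 11001 = 00101
Remainder (last 4 bits) = 1010. This is the CRC / FCS.

1010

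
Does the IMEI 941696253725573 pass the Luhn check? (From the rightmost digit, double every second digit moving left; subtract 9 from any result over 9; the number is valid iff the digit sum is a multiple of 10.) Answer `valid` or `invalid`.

valid

From the right, keep odd positions and double even positions (subtract 9 from any doubled value over 9):
  doubled (positions 2,4,...): 5 1 5 1 3 3 8 → sum 26
  kept (positions 1,3,...): 3 5 2 3 2 9 1 9 → sum 34
Total = 60.
60 mod 10 = 0, so the number is valid.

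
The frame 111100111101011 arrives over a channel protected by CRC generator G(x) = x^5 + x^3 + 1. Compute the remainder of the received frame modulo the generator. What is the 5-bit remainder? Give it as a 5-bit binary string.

Modulo-2 division of 111100111101011 by 101001:
  pos 0: 111100 XOR 101001 = 010101
  pos 1: 101011 XOR 101001 = 000010
  pos 5: 101110 XOR 101001 = 000111
  pos 8: 111101 XOR 101001 = 010100
  pos 9: 101001 XOR 101001 = 000000
Remainder = 00000 (zero — the frame passes the CRC check).

00000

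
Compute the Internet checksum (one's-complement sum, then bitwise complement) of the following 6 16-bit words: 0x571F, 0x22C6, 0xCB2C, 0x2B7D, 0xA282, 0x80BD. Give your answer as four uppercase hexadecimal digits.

6C30

One's-complement addition (fold any carry out of bit 15 back into bit 0):
  0x571F + 0x22C6 = 0x079E5
  0x79E5 + 0xCB2C = 0x14511 → wrap carry → 0x4512
  0x4512 + 0x2B7D = 0x0708F
  0x708F + 0xA282 = 0x11311 → wrap carry → 0x1312
  0x1312 + 0x80BD = 0x093CF
One's-complement sum = 0x93CF.
Checksum = ~0x93CF & 0xFFFF = 0x6C30.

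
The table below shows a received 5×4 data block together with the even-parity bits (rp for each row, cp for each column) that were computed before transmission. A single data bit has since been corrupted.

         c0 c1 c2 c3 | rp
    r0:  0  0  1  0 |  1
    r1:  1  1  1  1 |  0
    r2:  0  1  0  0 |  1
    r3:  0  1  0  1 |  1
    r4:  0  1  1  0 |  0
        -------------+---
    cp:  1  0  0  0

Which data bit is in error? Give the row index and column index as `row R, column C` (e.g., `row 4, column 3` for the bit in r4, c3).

Recompute each row's even parity and compare to rp:
  r0: data parity 1, sent rp 1 → ok
  r1: data parity 0, sent rp 0 → ok
  r2: data parity 1, sent rp 1 → ok
  r3: data parity 0, sent rp 1 → mismatch
  r4: data parity 0, sent rp 0 → ok
Recompute each column's even parity and compare to cp:
  c0: data parity 1, sent cp 1 → ok
  c1: data parity 0, sent cp 0 → ok
  c2: data parity 1, sent cp 0 → mismatch
  c3: data parity 0, sent cp 0 → ok
Exactly one row (r3) and one column (c2) fail → the flipped bit is at their intersection.

row 3, column 2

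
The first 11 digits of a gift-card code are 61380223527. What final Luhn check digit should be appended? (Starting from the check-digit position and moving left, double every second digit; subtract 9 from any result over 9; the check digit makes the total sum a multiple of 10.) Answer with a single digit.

Partial digits right→left: 7 2 5 3 2 2 0 8 3 1 6
Double every second digit counting from the check-digit position (so the 1st, 3rd, 5th, ... of the partial from the right).
  doubled (with −9 where >9): 5 1 4 0 6 3 → sum 19
  kept as-is: 2 3 2 8 1 → sum 16
Total = 19 + 16 = 35.
Check digit = (10 − (35 mod 10)) mod 10 = 5.

5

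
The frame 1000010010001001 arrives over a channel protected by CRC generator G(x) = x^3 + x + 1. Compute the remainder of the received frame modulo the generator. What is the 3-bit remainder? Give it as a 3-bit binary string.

010

Modulo-2 division of 1000010010001001 by 1011:
  pos 0: 1000 XOR 1011 = 0011
  pos 2: 1101 XOR 1011 = 0110
  pos 3: 1100 XOR 1011 = 0111
  pos 4: 1110 XOR 1011 = 0101
  pos 5: 1011 XOR 1011 = 0000
  pos 12: 1001 XOR 1011 = 0010
Remainder = 010 (nonzero — an error is detected).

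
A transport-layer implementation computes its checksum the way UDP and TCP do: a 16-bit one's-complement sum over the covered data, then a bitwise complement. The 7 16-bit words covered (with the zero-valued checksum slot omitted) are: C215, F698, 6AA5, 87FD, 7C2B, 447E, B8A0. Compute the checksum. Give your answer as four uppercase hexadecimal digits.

One's-complement addition (fold any carry out of bit 15 back into bit 0):
  0xC215 + 0xF698 = 0x1B8AD → wrap carry → 0xB8AE
  0xB8AE + 0x6AA5 = 0x12353 → wrap carry → 0x2354
  0x2354 + 0x87FD = 0x0AB51
  0xAB51 + 0x7C2B = 0x1277C → wrap carry → 0x277D
  0x277D + 0x447E = 0x06BFB
  0x6BFB + 0xB8A0 = 0x1249B → wrap carry → 0x249C
One's-complement sum = 0x249C.
Checksum = ~0x249C & 0xFFFF = 0xDB63.

DB63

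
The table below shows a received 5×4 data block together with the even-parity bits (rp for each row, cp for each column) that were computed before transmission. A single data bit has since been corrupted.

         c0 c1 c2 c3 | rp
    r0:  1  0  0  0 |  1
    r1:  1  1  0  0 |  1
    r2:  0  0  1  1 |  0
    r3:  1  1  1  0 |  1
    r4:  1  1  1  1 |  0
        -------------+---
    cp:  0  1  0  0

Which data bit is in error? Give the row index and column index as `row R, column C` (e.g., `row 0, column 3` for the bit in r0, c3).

Recompute each row's even parity and compare to rp:
  r0: data parity 1, sent rp 1 → ok
  r1: data parity 0, sent rp 1 → mismatch
  r2: data parity 0, sent rp 0 → ok
  r3: data parity 1, sent rp 1 → ok
  r4: data parity 0, sent rp 0 → ok
Recompute each column's even parity and compare to cp:
  c0: data parity 0, sent cp 0 → ok
  c1: data parity 1, sent cp 1 → ok
  c2: data parity 1, sent cp 0 → mismatch
  c3: data parity 0, sent cp 0 → ok
Exactly one row (r1) and one column (c2) fail → the flipped bit is at their intersection.

row 1, column 2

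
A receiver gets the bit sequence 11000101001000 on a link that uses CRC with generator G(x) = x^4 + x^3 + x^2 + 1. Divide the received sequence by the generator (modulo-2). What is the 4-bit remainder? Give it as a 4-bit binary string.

1101

Modulo-2 division of 11000101001000 by 11101:
  pos 0: 11000 XOR 11101 = 00101
  pos 2: 10110 XOR 11101 = 01011
  pos 3: 10111 XOR 11101 = 01010
  pos 4: 10100 XOR 11101 = 01001
  pos 5: 10010 XOR 11101 = 01111
  pos 6: 11111 XOR 11101 = 00010
  pos 9: 10000 XOR 11101 = 01101
Remainder = 1101 (nonzero — an error is detected).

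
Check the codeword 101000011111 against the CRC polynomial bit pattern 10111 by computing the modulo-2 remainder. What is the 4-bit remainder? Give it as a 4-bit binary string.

Modulo-2 division of 101000011111 by 10111:
  pos 0: 10100 XOR 10111 = 00011
  pos 3: 11001 XOR 10111 = 01110
  pos 4: 11101 XOR 10111 = 01010
  pos 5: 10101 XOR 10111 = 00010
Remainder = 1011 (nonzero — an error is detected).

1011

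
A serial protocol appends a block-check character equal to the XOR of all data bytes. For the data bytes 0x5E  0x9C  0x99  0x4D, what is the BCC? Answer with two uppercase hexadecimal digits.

16

XOR the bytes together:
  start with 0x5E
  0x5E ⊕ 0x9C = 0xC2
  0xC2 ⊕ 0x99 = 0x5B
  0x5B ⊕ 0x4D = 0x16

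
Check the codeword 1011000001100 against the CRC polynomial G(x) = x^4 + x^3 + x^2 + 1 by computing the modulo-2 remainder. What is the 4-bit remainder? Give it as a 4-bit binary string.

0111

Modulo-2 division of 1011000001100 by 11101:
  pos 0: 10110 XOR 11101 = 01011
  pos 1: 10110 XOR 11101 = 01011
  pos 2: 10110 XOR 11101 = 01011
  pos 3: 10110 XOR 11101 = 01011
  pos 4: 10110 XOR 11101 = 01011
  pos 5: 10111 XOR 11101 = 01010
  pos 6: 10101 XOR 11101 = 01000
  pos 7: 10000 XOR 11101 = 01101
  pos 8: 11010 XOR 11101 = 00111
Remainder = 0111 (nonzero — an error is detected).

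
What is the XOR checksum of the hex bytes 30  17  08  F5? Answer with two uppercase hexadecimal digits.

XOR the bytes together:
  start with 0x30
  0x30 ⊕ 0x17 = 0x27
  0x27 ⊕ 0x08 = 0x2F
  0x2F ⊕ 0xF5 = 0xDA

DA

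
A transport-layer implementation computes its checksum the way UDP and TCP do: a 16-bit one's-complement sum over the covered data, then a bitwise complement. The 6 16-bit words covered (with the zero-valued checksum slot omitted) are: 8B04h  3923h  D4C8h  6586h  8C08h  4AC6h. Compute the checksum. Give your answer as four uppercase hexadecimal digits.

2ABA

One's-complement addition (fold any carry out of bit 15 back into bit 0):
  0x8B04 + 0x3923 = 0x0C427
  0xC427 + 0xD4C8 = 0x198EF → wrap carry → 0x98F0
  0x98F0 + 0x6586 = 0x0FE76
  0xFE76 + 0x8C08 = 0x18A7E → wrap carry → 0x8A7F
  0x8A7F + 0x4AC6 = 0x0D545
One's-complement sum = 0xD545.
Checksum = ~0xD545 & 0xFFFF = 0x2ABA.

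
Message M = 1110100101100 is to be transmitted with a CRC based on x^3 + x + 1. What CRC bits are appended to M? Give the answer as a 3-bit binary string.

000

Append 3 zeros: 1110100101100000. Divide by 1011 (XOR where the leading bit is 1):
  pos 0: 1110 XOR 1011 = 0101
  pos 1: 1011 XOR 1011 = 0000
  pos 7: 1011 XOR 1011 = 0000
Remainder (last 3 bits) = 000. This is the CRC / FCS.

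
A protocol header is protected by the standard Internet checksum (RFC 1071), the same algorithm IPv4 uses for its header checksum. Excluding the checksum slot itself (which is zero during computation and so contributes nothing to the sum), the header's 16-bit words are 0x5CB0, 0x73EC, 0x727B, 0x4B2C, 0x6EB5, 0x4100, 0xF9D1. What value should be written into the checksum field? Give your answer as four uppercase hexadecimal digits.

C833

One's-complement addition (fold any carry out of bit 15 back into bit 0):
  0x5CB0 + 0x73EC = 0x0D09C
  0xD09C + 0x727B = 0x14317 → wrap carry → 0x4318
  0x4318 + 0x4B2C = 0x08E44
  0x8E44 + 0x6EB5 = 0x0FCF9
  0xFCF9 + 0x4100 = 0x13DF9 → wrap carry → 0x3DFA
  0x3DFA + 0xF9D1 = 0x137CB → wrap carry → 0x37CC
One's-complement sum = 0x37CC.
Checksum = ~0x37CC & 0xFFFF = 0xC833.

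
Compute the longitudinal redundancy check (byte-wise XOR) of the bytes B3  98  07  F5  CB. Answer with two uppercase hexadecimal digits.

12

XOR the bytes together:
  start with 0xB3
  0xB3 ⊕ 0x98 = 0x2B
  0x2B ⊕ 0x07 = 0x2C
  0x2C ⊕ 0xF5 = 0xD9
  0xD9 ⊕ 0xCB = 0x12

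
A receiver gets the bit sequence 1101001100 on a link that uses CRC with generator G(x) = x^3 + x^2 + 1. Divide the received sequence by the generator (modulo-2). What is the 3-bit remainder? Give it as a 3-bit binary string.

001

Modulo-2 division of 1101001100 by 1101:
  pos 0: 1101 XOR 1101 = 0000
  pos 6: 1100 XOR 1101 = 0001
Remainder = 001 (nonzero — an error is detected).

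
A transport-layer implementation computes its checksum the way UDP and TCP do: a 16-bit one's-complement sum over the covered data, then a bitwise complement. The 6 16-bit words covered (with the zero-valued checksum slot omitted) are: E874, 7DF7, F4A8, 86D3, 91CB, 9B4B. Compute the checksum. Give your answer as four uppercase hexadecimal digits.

One's-complement addition (fold any carry out of bit 15 back into bit 0):
  0xE874 + 0x7DF7 = 0x1666B → wrap carry → 0x666C
  0x666C + 0xF4A8 = 0x15B14 → wrap carry → 0x5B15
  0x5B15 + 0x86D3 = 0x0E1E8
  0xE1E8 + 0x91CB = 0x173B3 → wrap carry → 0x73B4
  0x73B4 + 0x9B4B = 0x10EFF → wrap carry → 0x0F00
One's-complement sum = 0x0F00.
Checksum = ~0x0F00 & 0xFFFF = 0xF0FF.

F0FF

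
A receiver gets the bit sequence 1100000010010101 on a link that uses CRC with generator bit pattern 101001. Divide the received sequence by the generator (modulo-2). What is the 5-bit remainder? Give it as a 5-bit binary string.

Modulo-2 division of 1100000010010101 by 101001:
  pos 0: 110000 XOR 101001 = 011001
  pos 1: 110010 XOR 101001 = 011011
  pos 2: 110110 XOR 101001 = 011111
  pos 3: 111111 XOR 101001 = 010110
  pos 4: 101100 XOR 101001 = 000101
  pos 7: 101010 XOR 101001 = 000011
Remainder = 11101 (nonzero — an error is detected).

11101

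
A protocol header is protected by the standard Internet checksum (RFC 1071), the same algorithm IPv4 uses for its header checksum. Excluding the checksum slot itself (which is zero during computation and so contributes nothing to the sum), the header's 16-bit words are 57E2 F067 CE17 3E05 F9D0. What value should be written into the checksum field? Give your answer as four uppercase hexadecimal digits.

One's-complement addition (fold any carry out of bit 15 back into bit 0):
  0x57E2 + 0xF067 = 0x14849 → wrap carry → 0x484A
  0x484A + 0xCE17 = 0x11661 → wrap carry → 0x1662
  0x1662 + 0x3E05 = 0x05467
  0x5467 + 0xF9D0 = 0x14E37 → wrap carry → 0x4E38
One's-complement sum = 0x4E38.
Checksum = ~0x4E38 & 0xFFFF = 0xB1C7.

B1C7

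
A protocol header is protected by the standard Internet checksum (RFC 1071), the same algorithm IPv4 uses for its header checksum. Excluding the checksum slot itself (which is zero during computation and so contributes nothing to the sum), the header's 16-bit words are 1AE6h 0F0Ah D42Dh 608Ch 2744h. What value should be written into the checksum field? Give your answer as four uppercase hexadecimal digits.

7A11

One's-complement addition (fold any carry out of bit 15 back into bit 0):
  0x1AE6 + 0x0F0A = 0x029F0
  0x29F0 + 0xD42D = 0x0FE1D
  0xFE1D + 0x608C = 0x15EA9 → wrap carry → 0x5EAA
  0x5EAA + 0x2744 = 0x085EE
One's-complement sum = 0x85EE.
Checksum = ~0x85EE & 0xFFFF = 0x7A11.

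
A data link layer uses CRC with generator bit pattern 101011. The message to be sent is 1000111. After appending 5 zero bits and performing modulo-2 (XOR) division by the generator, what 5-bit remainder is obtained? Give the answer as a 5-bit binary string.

Append 5 zeros: 100011100000. Divide by 101011 (XOR where the leading bit is 1):
  pos 0: 100011 XOR 101011 = 001000
  pos 2: 100010 XOR 101011 = 001001
  pos 4: 100100 XOR 101011 = 001111
  pos 6: 111100 XOR 101011 = 010111
Remainder (last 5 bits) = 10111. This is the CRC / FCS.

10111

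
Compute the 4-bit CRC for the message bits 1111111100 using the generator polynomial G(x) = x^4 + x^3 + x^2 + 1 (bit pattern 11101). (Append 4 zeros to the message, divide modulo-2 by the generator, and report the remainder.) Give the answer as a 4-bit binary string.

Append 4 zeros: 11111111000000. Divide by 11101 (XOR where the leading bit is 1):
  pos 0: 11111 XOR 11101 = 00010
  pos 3: 10111 XOR 11101 = 01010
  pos 4: 10100 XOR 11101 = 01001
  pos 5: 10010 XOR 11101 = 01111
  pos 6: 11110 XOR 11101 = 00011
  pos 9: 11000 XOR 11101 = 00101
Remainder (last 4 bits) = 0101. This is the CRC / FCS.

0101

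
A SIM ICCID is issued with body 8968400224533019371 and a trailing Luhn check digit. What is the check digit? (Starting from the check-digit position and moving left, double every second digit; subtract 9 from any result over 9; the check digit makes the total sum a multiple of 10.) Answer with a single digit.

9

Partial digits right→left: 1 7 3 9 1 0 3 3 5 4 2 2 0 0 4 8 6 9 8
Double every second digit counting from the check-digit position (so the 1st, 3rd, 5th, ... of the partial from the right).
  doubled (with −9 where >9): 2 6 2 6 1 4 0 8 3 7 → sum 39
  kept as-is: 7 9 0 3 4 2 0 8 9 → sum 42
Total = 39 + 42 = 81.
Check digit = (10 − (81 mod 10)) mod 10 = 9.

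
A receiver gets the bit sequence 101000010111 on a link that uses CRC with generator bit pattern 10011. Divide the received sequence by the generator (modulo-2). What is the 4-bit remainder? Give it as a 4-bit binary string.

0000

Modulo-2 division of 101000010111 by 10011:
  pos 0: 10100 XOR 10011 = 00111
  pos 2: 11100 XOR 10011 = 01111
  pos 3: 11111 XOR 10011 = 01100
  pos 4: 11000 XOR 10011 = 01011
  pos 5: 10111 XOR 10011 = 00100
  pos 7: 10011 XOR 10011 = 00000
Remainder = 0000 (zero — the frame passes the CRC check).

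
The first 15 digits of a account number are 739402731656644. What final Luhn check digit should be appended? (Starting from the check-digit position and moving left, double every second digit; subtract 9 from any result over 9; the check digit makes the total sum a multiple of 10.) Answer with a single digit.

Partial digits right→left: 4 4 6 6 5 6 1 3 7 2 0 4 9 3 7
Double every second digit counting from the check-digit position (so the 1st, 3rd, 5th, ... of the partial from the right).
  doubled (with −9 where >9): 8 3 1 2 5 0 9 5 → sum 33
  kept as-is: 4 6 6 3 2 4 3 → sum 28
Total = 33 + 28 = 61.
Check digit = (10 − (61 mod 10)) mod 10 = 9.

9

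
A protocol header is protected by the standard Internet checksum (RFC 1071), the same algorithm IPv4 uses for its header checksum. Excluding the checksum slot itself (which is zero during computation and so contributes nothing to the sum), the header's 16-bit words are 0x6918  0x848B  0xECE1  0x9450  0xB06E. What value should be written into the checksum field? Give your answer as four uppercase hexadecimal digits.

One's-complement addition (fold any carry out of bit 15 back into bit 0):
  0x6918 + 0x848B = 0x0EDA3
  0xEDA3 + 0xECE1 = 0x1DA84 → wrap carry → 0xDA85
  0xDA85 + 0x9450 = 0x16ED5 → wrap carry → 0x6ED6
  0x6ED6 + 0xB06E = 0x11F44 → wrap carry → 0x1F45
One's-complement sum = 0x1F45.
Checksum = ~0x1F45 & 0xFFFF = 0xE0BA.

E0BA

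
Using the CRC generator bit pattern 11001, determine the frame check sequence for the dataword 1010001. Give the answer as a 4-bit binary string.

Append 4 zeros: 10100010000. Divide by 11001 (XOR where the leading bit is 1):
  pos 0: 10100 XOR 11001 = 01101
  pos 1: 11010 XOR 11001 = 00011
  pos 4: 11100 XOR 11001 = 00101
  pos 6: 10100 XOR 11001 = 01101
Remainder (last 4 bits) = 1101. This is the CRC / FCS.

1101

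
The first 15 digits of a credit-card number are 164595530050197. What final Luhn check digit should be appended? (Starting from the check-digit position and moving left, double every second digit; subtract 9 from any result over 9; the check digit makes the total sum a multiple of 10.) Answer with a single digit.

Partial digits right→left: 7 9 1 0 5 0 0 3 5 5 9 5 4 6 1
Double every second digit counting from the check-digit position (so the 1st, 3rd, 5th, ... of the partial from the right).
  doubled (with −9 where >9): 5 2 1 0 1 9 8 2 → sum 28
  kept as-is: 9 0 0 3 5 5 6 → sum 28
Total = 28 + 28 = 56.
Check digit = (10 − (56 mod 10)) mod 10 = 4.

4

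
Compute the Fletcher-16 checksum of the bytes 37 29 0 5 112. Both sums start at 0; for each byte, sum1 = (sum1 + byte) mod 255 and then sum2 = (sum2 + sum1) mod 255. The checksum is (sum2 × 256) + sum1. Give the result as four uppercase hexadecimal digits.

A8B7

Running sums (mod 255):
  after byte 0 (37): sum1=37, sum2=37
  after byte 1 (29): sum1=66, sum2=103
  after byte 2 (0): sum1=66, sum2=169
  after byte 3 (5): sum1=71, sum2=240
  after byte 4 (112): sum1=183, sum2=168
Checksum = sum2·256 + sum1 = 168·256 + 183 = 43191 = 0xA8B7.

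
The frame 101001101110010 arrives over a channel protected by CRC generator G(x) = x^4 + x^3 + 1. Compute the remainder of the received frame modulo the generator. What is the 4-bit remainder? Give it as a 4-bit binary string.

1011

Modulo-2 division of 101001101110010 by 11001:
  pos 0: 10100 XOR 11001 = 01101
  pos 1: 11011 XOR 11001 = 00010
  pos 4: 10101 XOR 11001 = 01100
  pos 5: 11001 XOR 11001 = 00000
  pos 10: 10010 XOR 11001 = 01011
Remainder = 1011 (nonzero — an error is detected).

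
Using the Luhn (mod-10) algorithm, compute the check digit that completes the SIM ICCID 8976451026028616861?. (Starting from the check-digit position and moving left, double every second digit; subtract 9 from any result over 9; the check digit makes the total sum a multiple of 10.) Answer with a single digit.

0

Partial digits right→left: 1 6 8 6 1 6 8 2 0 6 2 0 1 5 4 6 7 9 8
Double every second digit counting from the check-digit position (so the 1st, 3rd, 5th, ... of the partial from the right).
  doubled (with −9 where >9): 2 7 2 7 0 4 2 8 5 7 → sum 44
  kept as-is: 6 6 6 2 6 0 5 6 9 → sum 46
Total = 44 + 46 = 90.
Check digit = (10 − (90 mod 10)) mod 10 = 0.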